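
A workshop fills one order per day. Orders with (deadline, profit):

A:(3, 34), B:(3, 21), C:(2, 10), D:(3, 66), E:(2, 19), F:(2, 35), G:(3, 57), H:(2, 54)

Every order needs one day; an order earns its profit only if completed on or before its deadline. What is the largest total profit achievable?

177

Profit order: D=66 G=57 H=54 F=35 A=34 B=21 E=19 C=10
Assign: D→slot 3, G→slot 2, H→slot 1, F skipped, A skipped, B skipped, E skipped, C skipped.
Slots: [1:H] [2:G] [3:D]
Profit = 54 + 57 + 66 = 177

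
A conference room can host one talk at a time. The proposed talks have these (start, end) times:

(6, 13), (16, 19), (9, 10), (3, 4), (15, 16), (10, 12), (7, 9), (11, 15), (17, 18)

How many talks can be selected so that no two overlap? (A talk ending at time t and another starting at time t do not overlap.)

6

By end time: (3,4), (7,9), (9,10), (10,12), (6,13), (11,15), (15,16), (17,18), (16,19).
Pick (3,4); next start ≥ 4 → (7,9); next start ≥ 9 → (9,10); next start ≥ 10 → (10,12); next start ≥ 12 → (15,16); next start ≥ 16 → (17,18).
Selected 6 talks.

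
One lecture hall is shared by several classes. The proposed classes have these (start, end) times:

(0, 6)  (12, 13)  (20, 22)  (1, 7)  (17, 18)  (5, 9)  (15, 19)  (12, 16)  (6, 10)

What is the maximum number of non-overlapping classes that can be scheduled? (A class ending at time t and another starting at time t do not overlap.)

5

Greedy by earliest finish: after sorting by end time, pick each interval compatible with the last pick.
By end time: (0,6), (1,7), (5,9), (6,10), (12,13), (12,16), (17,18), (15,19), (20,22).
Pick (0,6); next start ≥ 6 → (6,10); next start ≥ 10 → (12,13); next start ≥ 13 → (17,18); next start ≥ 18 → (20,22).
Selected 5 classes.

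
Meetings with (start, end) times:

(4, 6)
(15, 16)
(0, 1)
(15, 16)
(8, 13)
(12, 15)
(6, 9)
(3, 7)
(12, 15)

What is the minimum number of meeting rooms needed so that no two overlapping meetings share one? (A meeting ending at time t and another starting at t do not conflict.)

starts: [0, 3, 4, 6, 8, 12, 12, 15, 15]
ends:   [1, 6, 7, 9, 13, 15, 15, 16, 16]
s0→1 e1→0 s3→1 s4→2 e6→1 s6→2 e7→1 s8→2 e9→1 s12→2 s12→3  — peak 3.

3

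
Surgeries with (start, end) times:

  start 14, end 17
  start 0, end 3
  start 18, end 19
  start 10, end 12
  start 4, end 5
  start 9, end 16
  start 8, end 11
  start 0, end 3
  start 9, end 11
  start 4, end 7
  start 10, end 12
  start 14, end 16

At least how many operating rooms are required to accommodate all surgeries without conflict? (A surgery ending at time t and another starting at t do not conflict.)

starts: [0, 0, 4, 4, 8, 9, 9, 10, 10, 14, 14, 18]
ends:   [3, 3, 5, 7, 11, 11, 12, 12, 16, 16, 17, 19]
s0→1 s0→2 e3→1 e3→0 s4→1 s4→2 e5→1 e7→0 s8→1 s9→2 s9→3 s10→4 s10→5  — peak 5.

5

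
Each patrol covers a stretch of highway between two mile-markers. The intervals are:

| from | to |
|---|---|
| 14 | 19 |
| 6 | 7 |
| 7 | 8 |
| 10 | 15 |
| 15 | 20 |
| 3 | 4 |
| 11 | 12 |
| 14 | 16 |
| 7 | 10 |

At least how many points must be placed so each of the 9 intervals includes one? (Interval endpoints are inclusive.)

4

Sort by right endpoint; whenever an interval is uncovered, place a point at its right end.
By right end: [3,4]  [6,7]  [7,8]  [7,10]  [11,12]  [10,15]  [14,16]  [14,19]  [15,20]
[3,4] uncovered → point at 4; [6,7] uncovered → point at 7; [11,12] uncovered → point at 12; [14,16] uncovered → point at 16.
Points: 4, 7, 12, 16 (4 total).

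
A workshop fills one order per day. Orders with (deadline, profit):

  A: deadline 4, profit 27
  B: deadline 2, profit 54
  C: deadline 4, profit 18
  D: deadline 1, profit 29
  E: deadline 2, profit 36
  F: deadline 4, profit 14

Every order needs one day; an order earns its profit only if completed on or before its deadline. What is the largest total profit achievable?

Sort by profit descending; place each in the latest free slot ≤ its deadline.
By profit: B(d2,54), E(d2,36), D(d1,29), A(d4,27), C(d4,18), F(d4,14)
B→slot 2; E→slot 1; D skipped; A→slot 4; C→slot 3; F skipped.
Profit = 36 + 54 + 18 + 27 = 135

135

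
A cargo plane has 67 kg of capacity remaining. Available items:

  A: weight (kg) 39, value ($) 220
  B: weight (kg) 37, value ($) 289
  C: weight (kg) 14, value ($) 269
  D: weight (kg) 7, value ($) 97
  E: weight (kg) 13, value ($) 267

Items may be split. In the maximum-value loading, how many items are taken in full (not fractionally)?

3

Sort by value per unit weight and fill in that order.
Ratios (sorted): E 20.54, C 19.21, D 13.86, B 7.81, A 5.64
take E (13 @ 267); take C (14 @ 269); take D (7 @ 97); take 33/37 of B → 257.76. Capacity used 67/67.
3 item(s) taken whole; one partial (take 33/37 of B).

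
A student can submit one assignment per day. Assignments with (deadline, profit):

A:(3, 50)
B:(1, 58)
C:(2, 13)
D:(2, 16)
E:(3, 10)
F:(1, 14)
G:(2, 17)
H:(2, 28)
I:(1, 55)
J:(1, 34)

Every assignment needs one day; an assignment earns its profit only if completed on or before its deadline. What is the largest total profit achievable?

Sort by profit descending; place each in the latest free slot ≤ its deadline.
Profit order: B=58 I=55 A=50 J=34 H=28 G=17 D=16 F=14 C=13 E=10
Assign: B→slot 1, I skipped, A→slot 3, J skipped, H→slot 2, G skipped, D skipped, F skipped, C skipped, E skipped.
Slots: [1:B] [2:H] [3:A]
Profit = 58 + 28 + 50 = 136

136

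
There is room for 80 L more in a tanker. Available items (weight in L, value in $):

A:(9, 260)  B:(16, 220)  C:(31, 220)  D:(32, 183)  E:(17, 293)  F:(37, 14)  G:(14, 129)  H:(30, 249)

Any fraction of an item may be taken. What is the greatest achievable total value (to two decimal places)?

Greedy by value/weight ratio, highest first.
Order: A (260/9=28.89) > E (293/17=17.24) > B (220/16=13.75) > G (129/14=9.21) > H (249/30=8.30) > C (220/31=7.10) > D (183/32=5.72) > F (14/37=0.38)
Fill: take A (9 @ 260) → take E (17 @ 293) → take B (16 @ 220) → take G (14 @ 129) → take 24/30 of H → 199.20; 80/80 used.
Total value = 1101.20

1101.20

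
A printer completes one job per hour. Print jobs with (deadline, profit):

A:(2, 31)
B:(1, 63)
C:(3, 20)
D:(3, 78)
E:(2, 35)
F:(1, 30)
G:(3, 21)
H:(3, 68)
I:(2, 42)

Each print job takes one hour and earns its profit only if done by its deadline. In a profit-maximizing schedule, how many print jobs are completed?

3

Take jobs in profit order; each goes to the latest open slot no later than its deadline.
By profit: D(d3,78), H(d3,68), B(d1,63), I(d2,42), E(d2,35), A(d2,31), F(d1,30), G(d3,21), C(d3,20)
D→slot 3; H→slot 2; B→slot 1; I skipped; E skipped; A skipped; F skipped; G skipped; C skipped.
3 of 9 scheduled.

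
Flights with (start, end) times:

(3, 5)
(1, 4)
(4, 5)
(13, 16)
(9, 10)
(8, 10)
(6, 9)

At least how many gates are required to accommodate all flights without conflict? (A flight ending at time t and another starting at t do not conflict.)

2

Events (time:±→running): 1:+→1 3:+→2 … peak 2.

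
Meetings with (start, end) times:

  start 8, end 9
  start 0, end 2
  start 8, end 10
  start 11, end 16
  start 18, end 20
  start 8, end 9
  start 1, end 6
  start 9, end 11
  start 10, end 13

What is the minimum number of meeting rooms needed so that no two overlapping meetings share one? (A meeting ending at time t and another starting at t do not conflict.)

Count concurrent intervals with a sweep; the peak is the room count.
Events (time:±→running): 0:+→1 1:+→2 2:-→1 6:-→0 8:+→1 8:+→2 8:+→3 … peak 3.

3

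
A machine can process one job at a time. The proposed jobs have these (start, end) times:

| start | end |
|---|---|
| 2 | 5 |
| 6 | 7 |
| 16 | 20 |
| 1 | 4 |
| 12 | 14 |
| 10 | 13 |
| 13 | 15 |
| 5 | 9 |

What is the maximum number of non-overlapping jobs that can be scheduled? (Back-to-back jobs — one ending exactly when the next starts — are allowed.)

Sort by end time and greedily take each interval whose start is ≥ the last chosen end.
By end time: (1,4), (2,5), (6,7), (5,9), (10,13), (12,14), (13,15), (16,20).
Pick (1,4); next start ≥ 4 → (6,7); next start ≥ 7 → (10,13); next start ≥ 13 → (13,15); next start ≥ 15 → (16,20).
Selected 5 jobs.

5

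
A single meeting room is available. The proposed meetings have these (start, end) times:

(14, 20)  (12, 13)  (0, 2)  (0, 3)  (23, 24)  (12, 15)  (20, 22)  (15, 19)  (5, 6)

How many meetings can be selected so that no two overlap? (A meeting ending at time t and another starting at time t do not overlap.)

Sorted by end: (0,2)  (0,3)  (5,6)  (12,13)  (12,15)  (15,19)  (14,20)  (20,22)  (23,24)
take (0,2); skip (0,3); take (5,6); take (12,13); take (15,19); skip (14,20); take (20,22); take (23,24).
Selected 6 meetings.

6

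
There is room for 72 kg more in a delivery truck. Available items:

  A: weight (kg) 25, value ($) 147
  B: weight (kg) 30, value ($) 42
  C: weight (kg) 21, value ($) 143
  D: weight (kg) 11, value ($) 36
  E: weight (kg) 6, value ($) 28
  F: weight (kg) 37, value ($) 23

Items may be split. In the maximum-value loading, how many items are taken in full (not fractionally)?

Sort by value per unit weight and fill in that order.
Order: C (143/21=6.81) > A (147/25=5.88) > E (28/6=4.67) > D (36/11=3.27) > B (42/30=1.40) > F (23/37=0.62)
Fill: take C (21 @ 143) → take A (25 @ 147) → take E (6 @ 28) → take D (11 @ 36) → take 9/30 of B → 12.60; 72/72 used.
4 item(s) taken whole; one partial (take 9/30 of B).

4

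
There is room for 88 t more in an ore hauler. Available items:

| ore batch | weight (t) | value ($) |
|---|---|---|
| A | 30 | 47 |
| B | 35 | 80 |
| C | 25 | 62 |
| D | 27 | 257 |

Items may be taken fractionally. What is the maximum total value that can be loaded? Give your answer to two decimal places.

Greedy by value/weight ratio, highest first.
Ratios (sorted): D 9.52, C 2.48, B 2.29, A 1.57
take D (27 @ 257); take C (25 @ 62); take B (35 @ 80); take 1/30 of A → 1.57. Capacity used 88/88.
Total value = 400.57

400.57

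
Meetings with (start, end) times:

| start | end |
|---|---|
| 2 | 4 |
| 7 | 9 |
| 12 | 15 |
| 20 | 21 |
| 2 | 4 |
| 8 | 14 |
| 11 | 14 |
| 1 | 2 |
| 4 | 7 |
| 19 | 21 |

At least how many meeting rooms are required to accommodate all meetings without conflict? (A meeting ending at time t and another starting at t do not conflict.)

Count concurrent intervals with a sweep; the peak is the room count.
Events (time:±→running): 1:+→1 2:-→0 2:+→1 2:+→2 4:-→1 4:-→0 4:+→1 7:-→0 7:+→1 8:+→2 9:-→1 11:+→2 12:+→3 … peak 3.

3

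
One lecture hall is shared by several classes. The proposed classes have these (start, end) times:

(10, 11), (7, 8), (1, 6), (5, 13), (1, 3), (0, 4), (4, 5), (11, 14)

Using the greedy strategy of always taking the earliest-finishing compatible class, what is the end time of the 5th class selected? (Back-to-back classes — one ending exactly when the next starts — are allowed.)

14

Sort by end time and greedily take each interval whose start is ≥ the last chosen end.
By end time: (1,3), (0,4), (4,5), (1,6), (7,8), (10,11), (5,13), (11,14).
Pick (1,3); next start ≥ 3 → (4,5); next start ≥ 5 → (7,8); next start ≥ 8 → (10,11); next start ≥ 11 → (11,14).
Selected: (1,3) (4,5) (7,8) (10,11) (11,14)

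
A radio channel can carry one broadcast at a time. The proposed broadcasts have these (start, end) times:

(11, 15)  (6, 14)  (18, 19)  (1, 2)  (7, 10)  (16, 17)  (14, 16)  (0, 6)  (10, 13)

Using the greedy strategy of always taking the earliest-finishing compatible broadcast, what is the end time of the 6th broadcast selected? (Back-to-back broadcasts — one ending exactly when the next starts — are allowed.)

19

Sorted by end: (1,2)  (0,6)  (7,10)  (10,13)  (6,14)  (11,15)  (14,16)  (16,17)  (18,19)
take (1,2); take (7,10); take (10,13); skip (6,14); take (14,16); take (16,17); take (18,19).
Selected: (1,2) (7,10) (10,13) (14,16) (16,17) (18,19)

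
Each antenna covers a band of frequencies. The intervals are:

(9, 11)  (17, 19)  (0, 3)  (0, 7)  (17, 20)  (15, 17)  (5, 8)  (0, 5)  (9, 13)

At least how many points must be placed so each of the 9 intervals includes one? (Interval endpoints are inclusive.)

4

Sorted: [0,3] [0,5] [0,7] [5,8] [9,11] [9,13] [15,17] [17,19] [17,20]
{[0,3],[0,5],[0,7]} hit by 3; {[5,8]} hit by 8; {[9,11],[9,13]} hit by 11; {[15,17],[17,19],[17,20]} hit by 17.
Points: 3, 8, 11, 17 (4 total).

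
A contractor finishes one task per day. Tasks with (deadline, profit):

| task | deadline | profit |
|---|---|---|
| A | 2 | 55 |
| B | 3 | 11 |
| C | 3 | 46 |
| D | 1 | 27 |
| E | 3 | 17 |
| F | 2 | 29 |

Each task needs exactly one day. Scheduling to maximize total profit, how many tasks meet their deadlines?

3

Profit order: A=55 C=46 F=29 D=27 E=17 B=11
Assign: A→slot 2, C→slot 3, F→slot 1, D skipped, E skipped, B skipped.
Slots: [1:F] [2:A] [3:C]
3 of 6 scheduled.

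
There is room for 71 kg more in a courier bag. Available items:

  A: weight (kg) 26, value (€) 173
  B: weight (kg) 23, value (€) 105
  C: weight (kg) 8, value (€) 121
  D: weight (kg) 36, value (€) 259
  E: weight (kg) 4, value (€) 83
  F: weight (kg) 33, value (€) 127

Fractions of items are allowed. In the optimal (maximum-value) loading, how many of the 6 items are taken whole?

3

Greedy by value/weight ratio, highest first.
Ratios (sorted): E 20.75, C 15.12, D 7.19, A 6.65, B 4.57, F 3.85
take E (4 @ 83); take C (8 @ 121); take D (36 @ 259); take 23/26 of A → 153.04. Capacity used 71/71.
3 item(s) taken whole; one partial (take 23/26 of A).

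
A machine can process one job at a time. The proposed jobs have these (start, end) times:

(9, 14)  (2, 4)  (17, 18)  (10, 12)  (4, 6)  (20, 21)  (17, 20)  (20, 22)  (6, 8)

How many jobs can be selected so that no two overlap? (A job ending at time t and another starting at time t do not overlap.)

Sort by end time and greedily take each interval whose start is ≥ the last chosen end.
By end time: (2,4), (4,6), (6,8), (10,12), (9,14), (17,18), (17,20), (20,21), (20,22).
Pick (2,4); next start ≥ 4 → (4,6); next start ≥ 6 → (6,8); next start ≥ 8 → (10,12); next start ≥ 12 → (17,18); next start ≥ 18 → (20,21).
Selected 6 jobs.

6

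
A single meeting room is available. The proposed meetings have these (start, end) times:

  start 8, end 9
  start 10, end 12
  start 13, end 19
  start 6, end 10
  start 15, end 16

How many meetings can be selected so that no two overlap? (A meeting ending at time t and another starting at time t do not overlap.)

Greedy by earliest finish: after sorting by end time, pick each interval compatible with the last pick.
By end time: (8,9), (6,10), (10,12), (15,16), (13,19).
Pick (8,9); next start ≥ 9 → (10,12); next start ≥ 12 → (15,16).
Selected 3 meetings.

3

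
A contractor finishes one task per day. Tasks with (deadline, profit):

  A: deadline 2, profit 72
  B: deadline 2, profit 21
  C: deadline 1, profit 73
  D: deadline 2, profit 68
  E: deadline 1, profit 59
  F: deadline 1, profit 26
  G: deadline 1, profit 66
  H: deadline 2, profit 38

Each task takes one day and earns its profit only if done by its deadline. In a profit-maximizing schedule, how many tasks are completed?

Take jobs in profit order; each goes to the latest open slot no later than its deadline.
Profit order: C=73 A=72 D=68 G=66 E=59 H=38 F=26 B=21
Assign: C→slot 1, A→slot 2, D skipped, G skipped, E skipped, H skipped, F skipped, B skipped.
Slots: [1:C] [2:A]
2 of 8 scheduled.

2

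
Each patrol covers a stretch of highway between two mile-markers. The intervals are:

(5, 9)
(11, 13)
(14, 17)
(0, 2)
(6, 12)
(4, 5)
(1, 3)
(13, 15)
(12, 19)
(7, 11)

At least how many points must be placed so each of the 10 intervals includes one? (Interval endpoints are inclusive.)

By right end: [0,2]  [1,3]  [4,5]  [5,9]  [7,11]  [6,12]  [11,13]  [13,15]  [14,17]  [12,19]
[0,2] uncovered → point at 2; [4,5] uncovered → point at 5; [7,11] uncovered → point at 11; [13,15] uncovered → point at 15.
Points: 2, 5, 11, 15 (4 total).

4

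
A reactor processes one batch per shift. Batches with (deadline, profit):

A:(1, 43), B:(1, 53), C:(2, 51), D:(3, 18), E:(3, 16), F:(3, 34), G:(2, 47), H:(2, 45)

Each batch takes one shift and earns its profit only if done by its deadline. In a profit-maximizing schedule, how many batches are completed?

3

Sort by profit descending; place each in the latest free slot ≤ its deadline.
By profit: B(d1,53), C(d2,51), G(d2,47), H(d2,45), A(d1,43), F(d3,34), D(d3,18), E(d3,16)
B→slot 1; C→slot 2; G skipped; H skipped; A skipped; F→slot 3; D skipped; E skipped.
3 of 8 scheduled.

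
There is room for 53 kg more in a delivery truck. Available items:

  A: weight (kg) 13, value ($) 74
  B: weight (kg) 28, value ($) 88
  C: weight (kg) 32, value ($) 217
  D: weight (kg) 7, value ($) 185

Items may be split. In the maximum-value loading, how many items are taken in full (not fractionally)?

3

Order: D (185/7=26.43) > C (217/32=6.78) > A (74/13=5.69) > B (88/28=3.14)
Fill: take D (7 @ 185) → take C (32 @ 217) → take A (13 @ 74) → take 1/28 of B → 3.14; 53/53 used.
3 item(s) taken whole; one partial (take 1/28 of B).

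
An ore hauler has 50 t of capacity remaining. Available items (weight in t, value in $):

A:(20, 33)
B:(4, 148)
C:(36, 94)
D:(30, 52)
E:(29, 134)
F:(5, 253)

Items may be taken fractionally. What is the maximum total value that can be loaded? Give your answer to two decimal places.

Ratios (sorted): F 50.60, B 37.00, E 4.62, C 2.61, D 1.73, A 1.65
take F (5 @ 253); take B (4 @ 148); take E (29 @ 134); take 12/36 of C → 31.33. Capacity used 50/50.
Total value = 566.33

566.33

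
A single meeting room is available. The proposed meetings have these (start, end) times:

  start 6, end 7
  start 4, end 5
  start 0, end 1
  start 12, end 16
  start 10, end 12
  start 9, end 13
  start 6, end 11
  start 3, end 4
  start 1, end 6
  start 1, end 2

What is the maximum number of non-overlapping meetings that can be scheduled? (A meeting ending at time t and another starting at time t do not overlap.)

Sort by end time and greedily take each interval whose start is ≥ the last chosen end.
By end time: (0,1), (1,2), (3,4), (4,5), (1,6), (6,7), (6,11), (10,12), (9,13), (12,16).
Pick (0,1); next start ≥ 1 → (1,2); next start ≥ 2 → (3,4); next start ≥ 4 → (4,5); next start ≥ 5 → (6,7); next start ≥ 7 → (10,12); next start ≥ 12 → (12,16).
Selected 7 meetings.

7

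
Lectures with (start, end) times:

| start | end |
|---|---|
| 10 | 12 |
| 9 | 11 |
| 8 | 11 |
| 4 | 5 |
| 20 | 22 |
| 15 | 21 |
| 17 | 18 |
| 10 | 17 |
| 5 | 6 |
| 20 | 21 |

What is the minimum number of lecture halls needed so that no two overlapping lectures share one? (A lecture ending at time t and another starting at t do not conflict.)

Count concurrent intervals with a sweep; the peak is the room count.
Events (time:±→running): 4:+→1 5:-→0 5:+→1 6:-→0 8:+→1 9:+→2 10:+→3 10:+→4 … peak 4.

4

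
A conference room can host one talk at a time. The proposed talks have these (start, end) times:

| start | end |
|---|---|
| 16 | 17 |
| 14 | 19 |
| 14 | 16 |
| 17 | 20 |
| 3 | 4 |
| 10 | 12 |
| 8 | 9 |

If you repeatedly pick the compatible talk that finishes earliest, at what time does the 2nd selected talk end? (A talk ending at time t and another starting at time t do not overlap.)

Sorted by end: (3,4)  (8,9)  (10,12)  (14,16)  (16,17)  (14,19)  (17,20)
take (3,4); take (8,9); take (10,12); take (14,16); take (16,17); take (17,20).
Selected: (3,4) (8,9) (10,12) (14,16) (16,17) (17,20)

9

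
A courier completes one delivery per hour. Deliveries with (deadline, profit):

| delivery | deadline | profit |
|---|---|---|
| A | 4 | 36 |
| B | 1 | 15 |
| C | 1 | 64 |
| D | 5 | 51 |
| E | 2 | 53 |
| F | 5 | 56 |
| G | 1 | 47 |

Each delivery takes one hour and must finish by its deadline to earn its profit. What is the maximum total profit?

Profit order: C=64 F=56 E=53 D=51 G=47 A=36 B=15
Assign: C→slot 1, F→slot 5, E→slot 2, D→slot 4, G skipped, A→slot 3, B skipped.
Slots: [1:C] [2:E] [3:A] [4:D] [5:F]
Profit = 64 + 53 + 36 + 51 + 56 = 260

260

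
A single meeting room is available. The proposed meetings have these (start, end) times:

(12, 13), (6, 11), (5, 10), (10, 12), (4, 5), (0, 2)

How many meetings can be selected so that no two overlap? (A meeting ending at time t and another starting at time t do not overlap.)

5

Sort by end time and greedily take each interval whose start is ≥ the last chosen end.
Sorted by end: (0,2)  (4,5)  (5,10)  (6,11)  (10,12)  (12,13)
take (0,2); take (4,5); take (5,10); take (10,12); take (12,13).
Selected 5 meetings.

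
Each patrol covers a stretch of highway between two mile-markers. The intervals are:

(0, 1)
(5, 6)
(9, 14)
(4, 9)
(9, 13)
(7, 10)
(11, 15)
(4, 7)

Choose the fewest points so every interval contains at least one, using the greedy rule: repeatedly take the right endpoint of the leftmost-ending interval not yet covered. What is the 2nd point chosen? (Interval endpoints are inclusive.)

6

Sort by right endpoint; whenever an interval is uncovered, place a point at its right end.
By right end: [0,1]  [5,6]  [4,7]  [4,9]  [7,10]  [9,13]  [9,14]  [11,15]
[0,1] uncovered → point at 1; [5,6] uncovered → point at 6; [7,10] uncovered → point at 10; [11,15] uncovered → point at 15.
Points: 1, 6, 10, 15 (4 total).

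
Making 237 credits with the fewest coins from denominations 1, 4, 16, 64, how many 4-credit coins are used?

3

Use the largest denomination that fits, subtract, and repeat.
237 = 3×64 + 2×16 + 3×4 + 1×1
Count of 4: 3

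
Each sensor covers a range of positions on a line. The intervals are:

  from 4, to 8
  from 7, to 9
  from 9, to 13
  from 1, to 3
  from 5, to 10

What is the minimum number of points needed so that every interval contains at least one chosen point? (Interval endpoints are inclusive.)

Sorted: [1,3] [4,8] [7,9] [5,10] [9,13]
{[1,3]} hit by 3; {[4,8],[7,9],[5,10]} hit by 8; {[9,13]} hit by 13.
Points: 3, 8, 13 (3 total).

3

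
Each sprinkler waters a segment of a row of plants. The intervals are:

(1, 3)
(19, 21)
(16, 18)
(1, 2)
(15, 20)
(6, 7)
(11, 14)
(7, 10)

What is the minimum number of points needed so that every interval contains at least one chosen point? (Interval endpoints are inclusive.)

5

Process intervals by earliest right end; each time one isn't hit yet, stab at its right endpoint.
By right end: [1,2]  [1,3]  [6,7]  [7,10]  [11,14]  [16,18]  [15,20]  [19,21]
[1,2] uncovered → point at 2; [6,7] uncovered → point at 7; [11,14] uncovered → point at 14; [16,18] uncovered → point at 18; [19,21] uncovered → point at 21.
Points: 2, 7, 14, 18, 21 (5 total).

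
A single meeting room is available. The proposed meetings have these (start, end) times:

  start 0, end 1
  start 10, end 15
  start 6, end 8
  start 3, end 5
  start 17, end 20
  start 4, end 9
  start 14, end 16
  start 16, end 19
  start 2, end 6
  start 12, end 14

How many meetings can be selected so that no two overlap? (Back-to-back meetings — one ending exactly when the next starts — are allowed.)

6

Order by finish time; keep every interval that doesn't clash with the previous kept one.
Sorted by end: (0,1)  (3,5)  (2,6)  (6,8)  (4,9)  (12,14)  (10,15)  (14,16)  (16,19)  (17,20)
take (0,1); take (3,5); take (6,8); skip (4,9); take (12,14); skip (10,15); take (14,16); take (16,19).
Selected 6 meetings.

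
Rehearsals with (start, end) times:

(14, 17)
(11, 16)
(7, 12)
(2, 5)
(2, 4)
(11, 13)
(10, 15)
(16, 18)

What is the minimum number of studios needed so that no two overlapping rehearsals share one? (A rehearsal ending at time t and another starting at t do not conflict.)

4

starts: [2, 2, 7, 10, 11, 11, 14, 16]
ends:   [4, 5, 12, 13, 15, 16, 17, 18]
s2→1 s2→2 e4→1 e5→0 s7→1 s10→2 s11→3 s11→4  — peak 4.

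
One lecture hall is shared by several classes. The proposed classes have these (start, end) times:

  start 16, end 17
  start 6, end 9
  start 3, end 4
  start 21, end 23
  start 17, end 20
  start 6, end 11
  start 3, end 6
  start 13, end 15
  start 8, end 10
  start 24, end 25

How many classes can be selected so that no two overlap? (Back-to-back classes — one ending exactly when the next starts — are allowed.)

7

By end time: (3,4), (3,6), (6,9), (8,10), (6,11), (13,15), (16,17), (17,20), (21,23), (24,25).
Pick (3,4); next start ≥ 4 → (6,9); next start ≥ 9 → (13,15); next start ≥ 15 → (16,17); next start ≥ 17 → (17,20); next start ≥ 20 → (21,23); next start ≥ 23 → (24,25).
Selected 7 classes.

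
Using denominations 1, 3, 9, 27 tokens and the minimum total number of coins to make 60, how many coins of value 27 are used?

2

Use the largest denomination that fits, subtract, and repeat.
60 − 2×27→6 − 2×3→0
Count of 27: 2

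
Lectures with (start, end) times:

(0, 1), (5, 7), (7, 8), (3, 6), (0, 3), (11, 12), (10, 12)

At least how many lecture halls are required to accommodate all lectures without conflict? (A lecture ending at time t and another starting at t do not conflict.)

starts: [0, 0, 3, 5, 7, 10, 11]
ends:   [1, 3, 6, 7, 8, 12, 12]
s0→1 s0→2  — peak 2.

2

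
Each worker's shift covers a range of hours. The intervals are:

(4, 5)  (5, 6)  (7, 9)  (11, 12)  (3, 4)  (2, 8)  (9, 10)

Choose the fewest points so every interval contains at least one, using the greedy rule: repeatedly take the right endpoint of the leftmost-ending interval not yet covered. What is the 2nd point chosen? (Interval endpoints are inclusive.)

6

Sort by right endpoint; whenever an interval is uncovered, place a point at its right end.
Sorted: [3,4] [4,5] [5,6] [2,8] [7,9] [9,10] [11,12]
{[3,4],[4,5]} hit by 4; {[5,6],[2,8]} hit by 6; {[7,9],[9,10]} hit by 9; {[11,12]} hit by 12.
Points: 4, 6, 9, 12 (4 total).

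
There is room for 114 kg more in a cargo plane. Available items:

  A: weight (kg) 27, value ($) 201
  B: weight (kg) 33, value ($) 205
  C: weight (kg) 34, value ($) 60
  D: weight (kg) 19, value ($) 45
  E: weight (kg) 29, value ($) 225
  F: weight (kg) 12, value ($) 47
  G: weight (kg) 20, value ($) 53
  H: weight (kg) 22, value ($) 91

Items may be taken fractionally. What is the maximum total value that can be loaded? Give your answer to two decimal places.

Order: E (225/29=7.76) > A (201/27=7.44) > B (205/33=6.21) > H (91/22=4.14) > F (47/12=3.92) > G (53/20=2.65) > D (45/19=2.37) > C (60/34=1.76)
Fill: take E (29 @ 225) → take A (27 @ 201) → take B (33 @ 205) → take H (22 @ 91) → take 3/12 of F → 11.75; 114/114 used.
Total value = 733.75

733.75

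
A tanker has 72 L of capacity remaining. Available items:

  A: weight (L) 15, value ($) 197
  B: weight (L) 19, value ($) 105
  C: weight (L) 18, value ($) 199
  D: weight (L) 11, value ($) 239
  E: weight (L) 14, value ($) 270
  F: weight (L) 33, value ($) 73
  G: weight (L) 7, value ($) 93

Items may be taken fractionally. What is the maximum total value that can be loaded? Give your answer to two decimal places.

1036.68

Sort by value per unit weight and fill in that order.
Ratios (sorted): D 21.73, E 19.29, G 13.29, A 13.13, C 11.06, B 5.53, F 2.21
take D (11 @ 239); take E (14 @ 270); take G (7 @ 93); take A (15 @ 197); take C (18 @ 199); take 7/19 of B → 38.68. Capacity used 72/72.
Total value = 1036.68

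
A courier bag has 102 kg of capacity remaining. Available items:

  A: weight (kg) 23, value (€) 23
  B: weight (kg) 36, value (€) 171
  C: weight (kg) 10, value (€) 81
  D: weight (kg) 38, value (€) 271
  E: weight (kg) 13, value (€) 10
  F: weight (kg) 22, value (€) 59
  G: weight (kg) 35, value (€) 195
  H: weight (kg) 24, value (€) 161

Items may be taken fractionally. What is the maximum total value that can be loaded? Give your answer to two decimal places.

680.14

Order: C (81/10=8.10) > D (271/38=7.13) > H (161/24=6.71) > G (195/35=5.57) > B (171/36=4.75) > F (59/22=2.68) > A (23/23=1.00) > E (10/13=0.77)
Fill: take C (10 @ 81) → take D (38 @ 271) → take H (24 @ 161) → take 30/35 of G → 167.14; 102/102 used.
Total value = 680.14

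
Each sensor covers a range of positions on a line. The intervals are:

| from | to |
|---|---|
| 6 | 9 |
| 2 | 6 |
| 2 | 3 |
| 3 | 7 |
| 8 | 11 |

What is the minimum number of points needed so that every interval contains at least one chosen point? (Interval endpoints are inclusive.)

Sorted: [2,3] [2,6] [3,7] [6,9] [8,11]
{[2,3],[2,6],[3,7]} hit by 3; {[6,9],[8,11]} hit by 9.
Points: 3, 9 (2 total).

2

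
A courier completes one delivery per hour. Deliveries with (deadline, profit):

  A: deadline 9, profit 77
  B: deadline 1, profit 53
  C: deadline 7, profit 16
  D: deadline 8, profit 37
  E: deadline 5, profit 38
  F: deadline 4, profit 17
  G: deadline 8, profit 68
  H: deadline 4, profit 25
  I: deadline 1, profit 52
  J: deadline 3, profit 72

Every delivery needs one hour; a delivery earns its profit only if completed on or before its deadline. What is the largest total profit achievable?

Take jobs in profit order; each goes to the latest open slot no later than its deadline.
By profit: A(d9,77), J(d3,72), G(d8,68), B(d1,53), I(d1,52), E(d5,38), D(d8,37), H(d4,25), F(d4,17), C(d7,16)
A→slot 9; J→slot 3; G→slot 8; B→slot 1; I skipped; E→slot 5; D→slot 7; H→slot 4; F→slot 2; C→slot 6.
Profit = 53 + 17 + 72 + 25 + 38 + 16 + 37 + 68 + 77 = 403

403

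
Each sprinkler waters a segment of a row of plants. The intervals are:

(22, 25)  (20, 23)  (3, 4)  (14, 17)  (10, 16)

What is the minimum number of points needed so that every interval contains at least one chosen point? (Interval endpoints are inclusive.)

Sort by right endpoint; whenever an interval is uncovered, place a point at its right end.
By right end: [3,4]  [10,16]  [14,17]  [20,23]  [22,25]
[3,4] uncovered → point at 4; [10,16] uncovered → point at 16; [20,23] uncovered → point at 23.
Points: 4, 16, 23 (3 total).

3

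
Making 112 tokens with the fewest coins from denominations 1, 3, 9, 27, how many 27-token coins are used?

4

Use the largest denomination that fits, subtract, and repeat.
112 = 4×27 + 1×3 + 1×1
Count of 27: 4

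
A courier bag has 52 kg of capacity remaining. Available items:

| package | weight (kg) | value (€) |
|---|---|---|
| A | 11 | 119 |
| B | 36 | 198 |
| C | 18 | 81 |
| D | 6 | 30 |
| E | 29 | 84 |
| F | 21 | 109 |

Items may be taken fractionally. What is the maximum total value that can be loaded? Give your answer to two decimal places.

342.95

Greedy by value/weight ratio, highest first.
Order: A (119/11=10.82) > B (198/36=5.50) > F (109/21=5.19) > D (30/6=5.00) > C (81/18=4.50) > E (84/29=2.90)
Fill: take A (11 @ 119) → take B (36 @ 198) → take 5/21 of F → 25.95; 52/52 used.
Total value = 342.95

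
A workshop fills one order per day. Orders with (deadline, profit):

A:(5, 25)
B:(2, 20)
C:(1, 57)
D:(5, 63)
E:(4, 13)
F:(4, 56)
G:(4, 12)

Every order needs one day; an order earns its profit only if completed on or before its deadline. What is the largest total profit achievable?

Profit order: D=63 C=57 F=56 A=25 B=20 E=13 G=12
Assign: D→slot 5, C→slot 1, F→slot 4, A→slot 3, B→slot 2, E skipped, G skipped.
Slots: [1:C] [2:B] [3:A] [4:F] [5:D]
Profit = 57 + 20 + 25 + 56 + 63 = 221

221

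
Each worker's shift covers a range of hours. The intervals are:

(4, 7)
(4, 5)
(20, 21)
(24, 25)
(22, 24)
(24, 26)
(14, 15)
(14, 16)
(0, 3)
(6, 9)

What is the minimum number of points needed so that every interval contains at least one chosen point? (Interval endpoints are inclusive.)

6

Sort by right endpoint; whenever an interval is uncovered, place a point at its right end.
By right end: [0,3]  [4,5]  [4,7]  [6,9]  [14,15]  [14,16]  [20,21]  [22,24]  [24,25]  [24,26]
[0,3] uncovered → point at 3; [4,5] uncovered → point at 5; [6,9] uncovered → point at 9; [14,15] uncovered → point at 15; [20,21] uncovered → point at 21; [22,24] uncovered → point at 24.
Points: 3, 5, 9, 15, 21, 24 (6 total).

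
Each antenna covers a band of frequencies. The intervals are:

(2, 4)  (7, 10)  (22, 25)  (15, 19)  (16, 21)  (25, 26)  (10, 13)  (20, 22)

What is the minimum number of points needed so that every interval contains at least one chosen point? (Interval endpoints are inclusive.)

5

Process intervals by earliest right end; each time one isn't hit yet, stab at its right endpoint.
By right end: [2,4]  [7,10]  [10,13]  [15,19]  [16,21]  [20,22]  [22,25]  [25,26]
[2,4] uncovered → point at 4; [7,10] uncovered → point at 10; [15,19] uncovered → point at 19; [20,22] uncovered → point at 22; [25,26] uncovered → point at 26.
Points: 4, 10, 19, 22, 26 (5 total).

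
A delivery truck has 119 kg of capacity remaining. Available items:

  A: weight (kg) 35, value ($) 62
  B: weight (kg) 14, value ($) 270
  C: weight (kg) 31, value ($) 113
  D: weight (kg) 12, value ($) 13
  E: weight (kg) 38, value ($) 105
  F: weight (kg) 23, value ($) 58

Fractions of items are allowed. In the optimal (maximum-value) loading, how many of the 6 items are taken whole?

4

Greedy by value/weight ratio, highest first.
Order: B (270/14=19.29) > C (113/31=3.65) > E (105/38=2.76) > F (58/23=2.52) > A (62/35=1.77) > D (13/12=1.08)
Fill: take B (14 @ 270) → take C (31 @ 113) → take E (38 @ 105) → take F (23 @ 58) → take 13/35 of A → 23.03; 119/119 used.
4 item(s) taken whole; one partial (take 13/35 of A).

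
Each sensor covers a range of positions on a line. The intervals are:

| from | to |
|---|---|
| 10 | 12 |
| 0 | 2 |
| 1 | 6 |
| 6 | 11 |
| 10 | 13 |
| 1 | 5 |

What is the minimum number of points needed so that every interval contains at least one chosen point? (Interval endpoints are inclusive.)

Process intervals by earliest right end; each time one isn't hit yet, stab at its right endpoint.
By right end: [0,2]  [1,5]  [1,6]  [6,11]  [10,12]  [10,13]
[0,2] uncovered → point at 2; [6,11] uncovered → point at 11.
Points: 2, 11 (2 total).

2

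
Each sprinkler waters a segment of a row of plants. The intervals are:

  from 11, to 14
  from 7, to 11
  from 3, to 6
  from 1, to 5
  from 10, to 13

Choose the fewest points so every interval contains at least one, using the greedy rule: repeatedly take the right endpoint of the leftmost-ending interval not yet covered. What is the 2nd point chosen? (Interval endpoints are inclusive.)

11

Sorted: [1,5] [3,6] [7,11] [10,13] [11,14]
{[1,5],[3,6]} hit by 5; {[7,11],[10,13],[11,14]} hit by 11.
Points: 5, 11 (2 total).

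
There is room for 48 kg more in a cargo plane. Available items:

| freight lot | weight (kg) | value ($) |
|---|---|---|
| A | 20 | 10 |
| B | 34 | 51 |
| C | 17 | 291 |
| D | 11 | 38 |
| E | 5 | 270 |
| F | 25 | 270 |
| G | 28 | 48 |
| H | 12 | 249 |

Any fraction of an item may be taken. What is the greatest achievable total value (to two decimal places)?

961.20

Sort by value per unit weight and fill in that order.
Ratios (sorted): E 54.00, H 20.75, C 17.12, F 10.80, D 3.45, G 1.71, B 1.50, A 0.50
take E (5 @ 270); take H (12 @ 249); take C (17 @ 291); take 14/25 of F → 151.20. Capacity used 48/48.
Total value = 961.20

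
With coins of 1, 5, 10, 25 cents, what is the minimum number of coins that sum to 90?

5

90 = 3×25 + 1×10 + 1×5
Total coins = 3 + 1 + 1 = 5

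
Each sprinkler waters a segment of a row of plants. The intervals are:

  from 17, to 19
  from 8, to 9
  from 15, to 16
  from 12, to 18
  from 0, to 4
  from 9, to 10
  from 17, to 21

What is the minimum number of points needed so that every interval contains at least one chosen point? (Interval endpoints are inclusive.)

4

By right end: [0,4]  [8,9]  [9,10]  [15,16]  [12,18]  [17,19]  [17,21]
[0,4] uncovered → point at 4; [8,9] uncovered → point at 9; [15,16] uncovered → point at 16; [17,19] uncovered → point at 19.
Points: 4, 9, 16, 19 (4 total).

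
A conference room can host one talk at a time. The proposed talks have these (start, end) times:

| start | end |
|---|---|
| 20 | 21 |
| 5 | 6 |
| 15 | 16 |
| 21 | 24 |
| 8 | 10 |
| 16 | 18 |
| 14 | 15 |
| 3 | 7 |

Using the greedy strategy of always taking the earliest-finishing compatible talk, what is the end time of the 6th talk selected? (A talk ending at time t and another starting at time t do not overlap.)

Order by finish time; keep every interval that doesn't clash with the previous kept one.
Sorted by end: (5,6)  (3,7)  (8,10)  (14,15)  (15,16)  (16,18)  (20,21)  (21,24)
take (5,6); take (8,10); take (14,15); take (15,16); take (16,18); take (20,21); take (21,24).
Selected: (5,6) (8,10) (14,15) (15,16) (16,18) (20,21) (21,24)

21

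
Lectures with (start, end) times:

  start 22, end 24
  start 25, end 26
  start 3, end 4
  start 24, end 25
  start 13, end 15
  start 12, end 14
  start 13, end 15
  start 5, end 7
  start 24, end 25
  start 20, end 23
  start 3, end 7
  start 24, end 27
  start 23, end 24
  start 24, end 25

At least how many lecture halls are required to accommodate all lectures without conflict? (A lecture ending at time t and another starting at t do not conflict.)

starts: [3, 3, 5, 12, 13, 13, 20, 22, 23, 24, 24, 24, 24, 25]
ends:   [4, 7, 7, 14, 15, 15, 23, 24, 24, 25, 25, 25, 26, 27]
s3→1 s3→2 e4→1 s5→2 e7→1 e7→0 s12→1 s13→2 s13→3 e14→2 e15→1 e15→0 s20→1 s22→2 e23→1 s23→2 e24→1 e24→0 s24→1 s24→2 s24→3 s24→4  — peak 4.

4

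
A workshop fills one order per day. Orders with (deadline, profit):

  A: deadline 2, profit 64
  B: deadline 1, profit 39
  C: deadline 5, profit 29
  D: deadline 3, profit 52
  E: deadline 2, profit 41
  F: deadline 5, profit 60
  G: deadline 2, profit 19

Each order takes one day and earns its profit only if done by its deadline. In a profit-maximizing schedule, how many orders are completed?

5

Take jobs in profit order; each goes to the latest open slot no later than its deadline.
By profit: A(d2,64), F(d5,60), D(d3,52), E(d2,41), B(d1,39), C(d5,29), G(d2,19)
A→slot 2; F→slot 5; D→slot 3; E→slot 1; B skipped; C→slot 4; G skipped.
5 of 7 scheduled.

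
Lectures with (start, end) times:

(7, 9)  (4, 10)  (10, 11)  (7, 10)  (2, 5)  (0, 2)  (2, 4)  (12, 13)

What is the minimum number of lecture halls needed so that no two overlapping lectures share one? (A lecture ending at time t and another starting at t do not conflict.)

3

Count concurrent intervals with a sweep; the peak is the room count.
Events (time:±→running): 0:+→1 2:-→0 2:+→1 2:+→2 4:-→1 4:+→2 5:-→1 7:+→2 7:+→3 … peak 3.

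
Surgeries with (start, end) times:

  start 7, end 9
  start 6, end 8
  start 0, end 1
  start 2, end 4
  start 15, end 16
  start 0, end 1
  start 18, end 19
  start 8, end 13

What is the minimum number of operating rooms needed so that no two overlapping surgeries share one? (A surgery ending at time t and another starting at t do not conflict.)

2

Count concurrent intervals with a sweep; the peak is the room count.
Events (time:±→running): 0:+→1 0:+→2 … peak 2.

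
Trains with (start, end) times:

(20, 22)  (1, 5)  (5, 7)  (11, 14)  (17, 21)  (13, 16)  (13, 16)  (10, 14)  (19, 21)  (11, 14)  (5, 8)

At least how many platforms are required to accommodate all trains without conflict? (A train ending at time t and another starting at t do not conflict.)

Count concurrent intervals with a sweep; the peak is the room count.
Events (time:±→running): 1:+→1 5:-→0 5:+→1 5:+→2 7:-→1 8:-→0 10:+→1 11:+→2 11:+→3 13:+→4 13:+→5 … peak 5.

5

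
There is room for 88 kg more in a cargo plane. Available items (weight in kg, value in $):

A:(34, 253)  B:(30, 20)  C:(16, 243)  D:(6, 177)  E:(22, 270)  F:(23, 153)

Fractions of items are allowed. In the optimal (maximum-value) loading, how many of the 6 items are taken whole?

4

Greedy by value/weight ratio, highest first.
Order: D (177/6=29.50) > C (243/16=15.19) > E (270/22=12.27) > A (253/34=7.44) > F (153/23=6.65) > B (20/30=0.67)
Fill: take D (6 @ 177) → take C (16 @ 243) → take E (22 @ 270) → take A (34 @ 253) → take 10/23 of F → 66.52; 88/88 used.
4 item(s) taken whole; one partial (take 10/23 of F).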